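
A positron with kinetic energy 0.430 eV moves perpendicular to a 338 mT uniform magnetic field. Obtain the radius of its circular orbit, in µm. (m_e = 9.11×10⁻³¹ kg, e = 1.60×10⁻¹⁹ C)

Convert the energy: K = 0.430 eV = 6.88×10^-20 J.
v = √(2K/m) = √(2·6.88×10^-20/9.11×10^-31) = 3.89×10^5 m/s.
r = mv/(qB) = (9.11×10^-31)(3.89×10^5) / [(1×1.60×10^-19)(0.338)] = 6.55×10^-6 m.

r ≈ 6.55 µm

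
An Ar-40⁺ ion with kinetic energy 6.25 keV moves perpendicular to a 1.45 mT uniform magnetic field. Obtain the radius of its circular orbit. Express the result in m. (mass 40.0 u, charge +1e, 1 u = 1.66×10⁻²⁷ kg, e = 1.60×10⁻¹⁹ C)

r ≈ 49.7 m

Convert the energy: K = 6.25 keV = 1.00×10^-15 J.
v = √(2K/m) = √(2·1.00×10^-15/6.64×10^-26) = 1.74×10^5 m/s.
r = mv/(qB) = (6.64×10^-26)(1.74×10^5) / [(1×1.60×10^-19)(1.45×10^-3)] = 49.7 m.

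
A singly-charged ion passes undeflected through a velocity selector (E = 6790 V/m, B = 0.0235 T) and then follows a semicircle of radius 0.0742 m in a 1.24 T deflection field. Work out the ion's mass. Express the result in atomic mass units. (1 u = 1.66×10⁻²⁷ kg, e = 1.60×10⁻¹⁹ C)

v = E/B₁ = 2.89×10^5 m/s.
From r = mv/(qB₂), m = qB₂r/v = (1×1.60×10^-19)(1.24)(0.0742) / (2.89×10^5) = 5.09×10^-26 kg.
In atomic mass units: m = 5.09×10^-26 / 1.66×10^-27 = 30.7 u.

m ≈ 30.7 u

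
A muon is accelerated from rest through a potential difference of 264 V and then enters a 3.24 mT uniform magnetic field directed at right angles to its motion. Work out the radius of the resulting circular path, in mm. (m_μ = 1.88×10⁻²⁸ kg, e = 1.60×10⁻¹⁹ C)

r ≈ 243 mm

The kinetic energy gained is K = qV = (1×1.60×10^-19)(264) = 4.22×10^-17 J.
v = √(2K/m) = 6.70×10^5 m/s.
r = mv/(qB) = (1.88×10^-28)(6.70×10^5) / [(1×1.60×10^-19)(3.24×10^-3)] = 0.243 m.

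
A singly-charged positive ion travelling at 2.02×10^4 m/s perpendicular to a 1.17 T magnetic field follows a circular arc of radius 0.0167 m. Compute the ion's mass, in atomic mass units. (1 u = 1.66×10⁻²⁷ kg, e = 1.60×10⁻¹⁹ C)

qvB = mv²/r ⇒ m = qBr/v.
m = (1×1.60×10^-19)(1.17)(0.0167) / (2.02×10^4) = 1.55×10^-25 kg = 93.2 u.

m ≈ 93.2 u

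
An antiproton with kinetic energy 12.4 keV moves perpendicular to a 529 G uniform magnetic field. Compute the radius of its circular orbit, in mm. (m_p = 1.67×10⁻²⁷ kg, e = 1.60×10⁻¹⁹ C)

r ≈ 304 mm

Convert the energy: K = 12.4 keV = 1.98×10^-15 J.
v = √(2K/m) = √(2·1.98×10^-15/1.67×10^-27) = 1.54×10^6 m/s.
r = mv/(qB) = (1.67×10^-27)(1.54×10^6) / [(1×1.60×10^-19)(0.0529)] = 0.304 m.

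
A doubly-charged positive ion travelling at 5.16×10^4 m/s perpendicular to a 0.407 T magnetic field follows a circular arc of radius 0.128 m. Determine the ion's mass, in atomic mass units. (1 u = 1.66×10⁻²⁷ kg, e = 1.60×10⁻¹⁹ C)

m ≈ 195 u

qvB = mv²/r ⇒ m = qBr/v.
m = (2×1.60×10^-19)(0.407)(0.128) / (5.16×10^4) = 3.23×10^-25 kg = 195 u.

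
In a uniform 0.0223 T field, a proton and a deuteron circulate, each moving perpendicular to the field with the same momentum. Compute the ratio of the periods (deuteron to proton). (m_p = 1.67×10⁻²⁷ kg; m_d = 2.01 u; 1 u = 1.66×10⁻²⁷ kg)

T = 2πm/(qB) is independent of speed, so T₂/T₁ = (m₂/q₂)/(m₁/q₁).
T_{deuteron}/T_{proton} = (3.34×10^-27/1e) / (1.67×10^-27/1e) = 2.00.

ratio ≈ 2.00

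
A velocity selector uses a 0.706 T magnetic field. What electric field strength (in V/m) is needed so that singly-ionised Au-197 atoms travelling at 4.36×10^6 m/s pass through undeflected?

E ≈ 3.08×10^6 V/m

qE = qvB ⇒ E = vB = (4.36×10^6)(0.706) = 3.08×10^6 V/m.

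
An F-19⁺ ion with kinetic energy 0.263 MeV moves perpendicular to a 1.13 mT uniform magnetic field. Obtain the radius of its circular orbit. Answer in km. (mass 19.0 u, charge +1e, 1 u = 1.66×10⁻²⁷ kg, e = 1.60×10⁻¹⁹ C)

Convert the energy: K = 0.263 MeV = 4.21×10^-14 J.
v = √(2K/m) = √(2·4.21×10^-14/3.15×10^-26) = 1.63×10^6 m/s.
r = mv/(qB) = (3.15×10^-26)(1.63×10^6) / [(1×1.60×10^-19)(1.13×10^-3)] = 285 m.

r ≈ 0.285 km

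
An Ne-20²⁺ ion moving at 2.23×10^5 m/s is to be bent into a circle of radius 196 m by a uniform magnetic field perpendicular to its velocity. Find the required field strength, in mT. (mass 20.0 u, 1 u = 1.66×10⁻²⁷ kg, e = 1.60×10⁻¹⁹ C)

qvB = mv²/r gives B = mv/(qr).
B = (3.32×10^-26)(2.23×10^5) / [(2×1.60×10^-19)(196)] = 1.18×10^-4 T.

B ≈ 0.118 mT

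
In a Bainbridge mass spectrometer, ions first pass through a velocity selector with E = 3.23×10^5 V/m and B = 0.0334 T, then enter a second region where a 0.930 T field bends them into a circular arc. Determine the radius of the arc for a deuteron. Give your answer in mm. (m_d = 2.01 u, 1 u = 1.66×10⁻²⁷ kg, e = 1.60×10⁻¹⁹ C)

r ≈ 217 mm

The selector passes v = E/B = 3.23×10^5/0.0334 = 9.67×10^6 m/s.
In the deflection region, r = mv/(qB₂) = (3.34×10^-27)(9.67×10^6) / [(1×1.60×10^-19)(0.930)] = 0.217 m.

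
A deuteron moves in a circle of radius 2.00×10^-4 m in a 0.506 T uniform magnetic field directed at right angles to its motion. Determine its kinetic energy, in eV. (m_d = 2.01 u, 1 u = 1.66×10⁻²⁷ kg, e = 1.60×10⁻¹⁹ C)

v = qBr/m = (1×1.60×10^-19)(0.506)(2.00×10^-4) / (3.34×10^-27) = 4850 m/s.
K = ½mv² = 0.5·(3.34×10^-27)·(4850)² = 3.93×10^-20 J = 0.246 eV.

K ≈ 0.246 eV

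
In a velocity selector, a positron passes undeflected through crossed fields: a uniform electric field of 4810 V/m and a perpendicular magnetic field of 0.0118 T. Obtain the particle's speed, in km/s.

v ≈ 408 km/s

For zero net force, qE = qvB, so v = E/B.
v = (4810) / (0.0118) = 4.08×10^5 m/s.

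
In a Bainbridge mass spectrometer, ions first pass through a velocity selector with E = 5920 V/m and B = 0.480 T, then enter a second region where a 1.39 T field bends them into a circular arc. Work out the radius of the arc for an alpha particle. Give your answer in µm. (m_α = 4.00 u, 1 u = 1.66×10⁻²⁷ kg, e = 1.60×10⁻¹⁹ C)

The selector passes v = E/B = 5920/0.480 = 1.23×10^4 m/s.
In the deflection region, r = mv/(qB₂) = (6.64×10^-27)(1.23×10^4) / [(2×1.60×10^-19)(1.39)] = 1.84×10^-4 m.

r ≈ 184 µm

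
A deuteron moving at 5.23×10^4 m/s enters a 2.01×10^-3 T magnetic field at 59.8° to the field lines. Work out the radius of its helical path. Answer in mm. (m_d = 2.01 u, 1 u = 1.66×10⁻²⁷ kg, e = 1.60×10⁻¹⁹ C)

r ≈ 469 mm

Only the perpendicular component v⊥ = v sin59.8° = 4.52×10^4 m/s is bent by the field.
r = m v⊥ /(qB) = (3.34×10^-27)(4.52×10^4) / [(1×1.60×10^-19)(2.01×10^-3)] = 0.469 m.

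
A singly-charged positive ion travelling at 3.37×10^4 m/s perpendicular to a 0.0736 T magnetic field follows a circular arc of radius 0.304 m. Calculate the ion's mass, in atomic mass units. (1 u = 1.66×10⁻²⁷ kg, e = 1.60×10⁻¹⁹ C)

m ≈ 64.0 u

qvB = mv²/r ⇒ m = qBr/v.
m = (1×1.60×10^-19)(0.0736)(0.304) / (3.37×10^4) = 1.06×10^-25 kg = 64.0 u.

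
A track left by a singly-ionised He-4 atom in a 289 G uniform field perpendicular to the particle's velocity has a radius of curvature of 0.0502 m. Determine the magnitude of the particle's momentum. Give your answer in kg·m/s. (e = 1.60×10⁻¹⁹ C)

p ≈ 2.32×10^-22 kg·m/s

Since qvB = mv²/r, the momentum p = mv = qBr.
p = (1×1.60×10^-19)(0.0289)(0.0502) = 2.32×10^-22 kg·m/s.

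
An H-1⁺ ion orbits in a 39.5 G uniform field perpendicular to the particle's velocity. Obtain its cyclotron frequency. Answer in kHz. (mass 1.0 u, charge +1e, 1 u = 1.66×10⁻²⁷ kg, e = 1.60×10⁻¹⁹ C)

f = qB/(2πm) = (1×1.60×10^-19)(3.95×10^-3) / [2π(1.66×10^-27)] = 6.06×10^4 Hz.

f ≈ 60.6 kHz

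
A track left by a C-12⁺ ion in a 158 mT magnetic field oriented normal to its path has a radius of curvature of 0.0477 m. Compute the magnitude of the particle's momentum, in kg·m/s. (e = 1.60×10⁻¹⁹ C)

p ≈ 1.21×10^-21 kg·m/s

Since qvB = mv²/r, the momentum p = mv = qBr.
p = (1×1.60×10^-19)(0.158)(0.0477) = 1.21×10^-21 kg·m/s.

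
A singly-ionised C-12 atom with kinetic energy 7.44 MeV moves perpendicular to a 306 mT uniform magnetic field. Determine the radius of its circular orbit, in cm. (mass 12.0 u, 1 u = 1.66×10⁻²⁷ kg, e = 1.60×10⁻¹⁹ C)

Convert the energy: K = 7.44 MeV = 1.19×10^-12 J.
v = √(2K/m) = √(2·1.19×10^-12/1.99×10^-26) = 1.09×10^7 m/s.
r = mv/(qB) = (1.99×10^-26)(1.09×10^7) / [(1×1.60×10^-19)(0.306)] = 4.45 m.

r ≈ 445 cm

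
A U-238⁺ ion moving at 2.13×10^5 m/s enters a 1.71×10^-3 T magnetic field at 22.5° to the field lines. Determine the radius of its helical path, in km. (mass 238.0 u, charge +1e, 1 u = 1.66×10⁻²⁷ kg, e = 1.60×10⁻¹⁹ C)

Only the perpendicular component v⊥ = v sin22.5° = 8.15×10^4 m/s is bent by the field.
r = m v⊥ /(qB) = (3.95×10^-25)(8.15×10^4) / [(1×1.60×10^-19)(1.71×10^-3)] = 118 m.

r ≈ 0.118 km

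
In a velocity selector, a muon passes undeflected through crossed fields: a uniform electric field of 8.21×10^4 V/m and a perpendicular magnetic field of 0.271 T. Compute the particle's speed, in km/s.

v ≈ 303 km/s

For zero net force, qE = qvB, so v = E/B.
v = (8.21×10^4) / (0.271) = 3.03×10^5 m/s.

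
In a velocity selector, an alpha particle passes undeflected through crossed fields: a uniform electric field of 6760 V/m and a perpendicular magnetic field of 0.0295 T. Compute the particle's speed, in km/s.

v ≈ 229 km/s

For zero net force, qE = qvB, so v = E/B.
v = (6760) / (0.0295) = 2.29×10^5 m/s.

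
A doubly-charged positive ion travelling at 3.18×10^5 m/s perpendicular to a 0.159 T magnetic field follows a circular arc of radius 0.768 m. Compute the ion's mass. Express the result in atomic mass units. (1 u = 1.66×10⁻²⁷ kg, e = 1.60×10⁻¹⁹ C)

m ≈ 74.0 u

qvB = mv²/r ⇒ m = qBr/v.
m = (2×1.60×10^-19)(0.159)(0.768) / (3.18×10^5) = 1.23×10^-25 kg = 74.0 u.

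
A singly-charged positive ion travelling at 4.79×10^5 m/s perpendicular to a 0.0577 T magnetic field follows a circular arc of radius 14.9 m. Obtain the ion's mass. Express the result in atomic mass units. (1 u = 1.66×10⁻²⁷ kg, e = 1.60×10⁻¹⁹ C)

qvB = mv²/r ⇒ m = qBr/v.
m = (1×1.60×10^-19)(0.0577)(14.9) / (4.79×10^5) = 2.87×10^-25 kg = 173 u.

m ≈ 173 u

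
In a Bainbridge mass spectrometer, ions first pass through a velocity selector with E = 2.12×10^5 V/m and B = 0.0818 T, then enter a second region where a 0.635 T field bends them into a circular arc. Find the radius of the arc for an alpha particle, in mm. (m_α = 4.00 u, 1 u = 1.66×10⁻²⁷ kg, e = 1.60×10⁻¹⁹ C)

The selector passes v = E/B = 2.12×10^5/0.0818 = 2.59×10^6 m/s.
In the deflection region, r = mv/(qB₂) = (6.64×10^-27)(2.59×10^6) / [(2×1.60×10^-19)(0.635)] = 0.0847 m.

r ≈ 84.7 mm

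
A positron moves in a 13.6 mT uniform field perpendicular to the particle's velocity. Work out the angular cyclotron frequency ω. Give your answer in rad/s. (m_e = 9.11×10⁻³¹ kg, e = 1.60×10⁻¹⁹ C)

ω ≈ 2.39×10^9 rad/s

ω = qB/m = (1×1.60×10^-19)(0.0136) / (9.11×10^-31) = 2.39×10^9 rad/s.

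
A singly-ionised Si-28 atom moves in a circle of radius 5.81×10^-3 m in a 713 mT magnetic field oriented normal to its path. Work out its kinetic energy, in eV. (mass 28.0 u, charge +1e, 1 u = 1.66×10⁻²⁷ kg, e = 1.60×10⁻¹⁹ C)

v = qBr/m = (1×1.60×10^-19)(0.713)(5.81×10^-3) / (4.65×10^-26) = 1.43×10^4 m/s.
K = ½mv² = 0.5·(4.65×10^-26)·(1.43×10^4)² = 4.73×10^-18 J = 29.5 eV.

K ≈ 29.5 eV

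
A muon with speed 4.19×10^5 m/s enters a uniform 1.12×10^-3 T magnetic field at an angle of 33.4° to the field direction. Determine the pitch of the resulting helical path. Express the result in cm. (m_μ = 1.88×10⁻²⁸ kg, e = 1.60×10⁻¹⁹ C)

The velocity component along B is v∥ = v cos33.4° = 3.50×10^5 m/s.
The cyclotron period T = 2πm/(qB) = 6.59×10^-6 s is set by m, q, B alone.
Pitch = v∥·T = (3.50×10^5)(6.59×10^-6) = 2.31 m.

pitch ≈ 231 cm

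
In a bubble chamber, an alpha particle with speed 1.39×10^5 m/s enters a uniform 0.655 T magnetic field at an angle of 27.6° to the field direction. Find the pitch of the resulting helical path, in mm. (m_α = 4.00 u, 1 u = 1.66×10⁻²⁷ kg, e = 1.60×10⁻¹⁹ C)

The velocity component along B is v∥ = v cos27.6° = 1.23×10^5 m/s.
The cyclotron period T = 2πm/(qB) = 1.99×10^-7 s is set by m, q, B alone.
Pitch = v∥·T = (1.23×10^5)(1.99×10^-7) = 0.0245 m.

pitch ≈ 24.5 mm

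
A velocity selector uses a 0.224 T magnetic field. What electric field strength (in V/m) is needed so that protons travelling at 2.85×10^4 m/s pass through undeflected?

E ≈ 6380 V/m

qE = qvB ⇒ E = vB = (2.85×10^4)(0.224) = 6380 V/m.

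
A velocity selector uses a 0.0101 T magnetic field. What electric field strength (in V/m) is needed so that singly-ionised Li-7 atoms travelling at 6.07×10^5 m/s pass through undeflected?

qE = qvB ⇒ E = vB = (6.07×10^5)(0.0101) = 6130 V/m.

E ≈ 6130 V/m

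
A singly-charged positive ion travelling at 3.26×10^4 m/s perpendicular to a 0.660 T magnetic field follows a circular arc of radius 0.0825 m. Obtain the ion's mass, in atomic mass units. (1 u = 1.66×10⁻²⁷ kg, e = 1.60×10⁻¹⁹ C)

qvB = mv²/r ⇒ m = qBr/v.
m = (1×1.60×10^-19)(0.660)(0.0825) / (3.26×10^4) = 2.67×10^-25 kg = 161 u.

m ≈ 161 u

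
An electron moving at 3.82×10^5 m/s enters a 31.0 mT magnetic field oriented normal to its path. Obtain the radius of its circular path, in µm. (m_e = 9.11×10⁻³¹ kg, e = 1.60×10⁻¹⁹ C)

The magnetic force provides the centripetal force: qvB = mv²/r, so r = mv/(qB).
r = (9.11×10^-31 kg)(3.82×10^5 m/s) / [(1×1.60×10^-19 C)(0.0310 T)] = 7.02×10^-5 m.

r ≈ 70.2 µm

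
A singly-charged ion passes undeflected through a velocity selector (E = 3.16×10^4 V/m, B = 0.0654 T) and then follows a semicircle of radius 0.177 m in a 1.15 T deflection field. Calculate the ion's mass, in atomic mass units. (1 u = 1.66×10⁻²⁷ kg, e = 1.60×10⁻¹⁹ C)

m ≈ 40.6 u

v = E/B₁ = 4.83×10^5 m/s.
From r = mv/(qB₂), m = qB₂r/v = (1×1.60×10^-19)(1.15)(0.177) / (4.83×10^5) = 6.74×10^-26 kg.
In atomic mass units: m = 6.74×10^-26 / 1.66×10^-27 = 40.6 u.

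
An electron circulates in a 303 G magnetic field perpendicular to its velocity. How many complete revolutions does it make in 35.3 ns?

N = 29

T = 2πm/(qB) = 2π(9.11×10^-31) / [(1×1.60×10^-19)(0.0303)] = 1.1807×10^-9 s.
N = t/T = 3.53×10^-8 / 1.1807×10^-9 ≈ 29.90, so 29 complete revolutions.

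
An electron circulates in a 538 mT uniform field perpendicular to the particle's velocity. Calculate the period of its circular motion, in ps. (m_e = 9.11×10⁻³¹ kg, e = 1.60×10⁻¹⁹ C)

The cyclotron period is independent of speed: T = 2πm/(qB).
T = 2π(9.11×10^-31) / [(1×1.60×10^-19)(0.538)] = 6.65×10^-11 s.

T ≈ 66.5 ps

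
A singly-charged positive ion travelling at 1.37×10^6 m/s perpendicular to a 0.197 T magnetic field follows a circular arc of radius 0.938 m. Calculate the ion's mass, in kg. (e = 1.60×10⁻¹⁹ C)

m ≈ 2.16×10^-26 kg

qvB = mv²/r ⇒ m = qBr/v.
m = (1×1.60×10^-19)(0.197)(0.938) / (1.37×10^6) = 2.16×10^-26 kg.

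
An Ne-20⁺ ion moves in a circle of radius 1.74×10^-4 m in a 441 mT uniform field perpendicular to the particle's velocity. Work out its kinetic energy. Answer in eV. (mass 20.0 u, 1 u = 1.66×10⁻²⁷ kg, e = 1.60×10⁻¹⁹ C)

v = qBr/m = (1×1.60×10^-19)(0.441)(1.74×10^-4) / (3.32×10^-26) = 370 m/s.
K = ½mv² = 0.5·(3.32×10^-26)·(370)² = 2.27×10^-21 J = 0.0142 eV.

K ≈ 0.0142 eV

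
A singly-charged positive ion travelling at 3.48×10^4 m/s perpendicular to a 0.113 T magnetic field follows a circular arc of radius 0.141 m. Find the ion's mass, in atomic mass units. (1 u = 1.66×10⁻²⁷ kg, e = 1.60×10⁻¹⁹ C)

m ≈ 44.1 u

qvB = mv²/r ⇒ m = qBr/v.
m = (1×1.60×10^-19)(0.113)(0.141) / (3.48×10^4) = 7.33×10^-26 kg = 44.1 u.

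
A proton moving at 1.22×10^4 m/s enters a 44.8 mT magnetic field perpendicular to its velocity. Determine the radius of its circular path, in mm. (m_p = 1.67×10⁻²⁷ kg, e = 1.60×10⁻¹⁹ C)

r ≈ 2.84 mm

The magnetic force provides the centripetal force: qvB = mv²/r, so r = mv/(qB).
r = (1.67×10^-27 kg)(1.22×10^4 m/s) / [(1×1.60×10^-19 C)(0.0448 T)] = 2.84×10^-3 m.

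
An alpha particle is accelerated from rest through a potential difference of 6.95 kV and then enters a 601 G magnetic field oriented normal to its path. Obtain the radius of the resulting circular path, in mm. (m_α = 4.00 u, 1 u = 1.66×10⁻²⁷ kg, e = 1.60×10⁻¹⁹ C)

The kinetic energy gained is K = qV = (2×1.60×10^-19)(6950) = 2.22×10^-15 J.
v = √(2K/m) = 8.18×10^5 m/s.
r = mv/(qB) = (6.64×10^-27)(8.18×10^5) / [(2×1.60×10^-19)(0.0601)] = 0.283 m.

r ≈ 283 mm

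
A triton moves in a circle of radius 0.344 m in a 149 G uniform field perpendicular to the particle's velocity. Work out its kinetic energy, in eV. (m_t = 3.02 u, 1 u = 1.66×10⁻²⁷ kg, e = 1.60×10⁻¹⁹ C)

v = qBr/m = (1×1.60×10^-19)(0.0149)(0.344) / (5.01×10^-27) = 1.64×10^5 m/s.
K = ½mv² = 0.5·(5.01×10^-27)·(1.64×10^5)² = 6.71×10^-17 J = 419 eV.

K ≈ 419 eV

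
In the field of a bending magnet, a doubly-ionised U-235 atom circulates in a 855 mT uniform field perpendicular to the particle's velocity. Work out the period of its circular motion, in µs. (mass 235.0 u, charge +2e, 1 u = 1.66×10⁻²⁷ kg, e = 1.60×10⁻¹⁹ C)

The cyclotron period is independent of speed: T = 2πm/(qB).
T = 2π(3.90×10^-25) / [(2×1.60×10^-19)(0.855)] = 8.96×10^-6 s.

T ≈ 8.96 µs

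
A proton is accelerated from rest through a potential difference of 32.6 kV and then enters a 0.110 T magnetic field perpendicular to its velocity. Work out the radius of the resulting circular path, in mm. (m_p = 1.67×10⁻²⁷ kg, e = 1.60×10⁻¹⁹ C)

r ≈ 237 mm

The kinetic energy gained is K = qV = (1×1.60×10^-19)(3.26×10^4) = 5.22×10^-15 J.
v = √(2K/m) = 2.50×10^6 m/s.
r = mv/(qB) = (1.67×10^-27)(2.50×10^6) / [(1×1.60×10^-19)(0.110)] = 0.237 m.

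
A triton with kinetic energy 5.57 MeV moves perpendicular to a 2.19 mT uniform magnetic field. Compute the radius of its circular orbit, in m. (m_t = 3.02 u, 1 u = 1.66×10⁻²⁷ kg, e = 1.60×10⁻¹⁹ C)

r ≈ 270 m

Convert the energy: K = 5.57 MeV = 8.91×10^-13 J.
v = √(2K/m) = √(2·8.91×10^-13/5.01×10^-27) = 1.89×10^7 m/s.
r = mv/(qB) = (5.01×10^-27)(1.89×10^7) / [(1×1.60×10^-19)(2.19×10^-3)] = 270 m.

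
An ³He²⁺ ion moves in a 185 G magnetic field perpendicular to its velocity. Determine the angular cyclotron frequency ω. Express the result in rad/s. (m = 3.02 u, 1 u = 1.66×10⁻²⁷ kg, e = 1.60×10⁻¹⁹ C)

ω = qB/m = (2×1.60×10^-19)(0.0185) / (5.01×10^-27) = 1.18×10^6 rad/s.

ω ≈ 1.18×10^6 rad/s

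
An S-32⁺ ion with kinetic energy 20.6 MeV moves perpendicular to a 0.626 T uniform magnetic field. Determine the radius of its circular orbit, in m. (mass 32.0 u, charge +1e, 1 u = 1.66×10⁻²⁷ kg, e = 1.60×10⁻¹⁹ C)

r ≈ 5.91 m

Convert the energy: K = 20.6 MeV = 3.30×10^-12 J.
v = √(2K/m) = √(2·3.30×10^-12/5.31×10^-26) = 1.11×10^7 m/s.
r = mv/(qB) = (5.31×10^-26)(1.11×10^7) / [(1×1.60×10^-19)(0.626)] = 5.91 m.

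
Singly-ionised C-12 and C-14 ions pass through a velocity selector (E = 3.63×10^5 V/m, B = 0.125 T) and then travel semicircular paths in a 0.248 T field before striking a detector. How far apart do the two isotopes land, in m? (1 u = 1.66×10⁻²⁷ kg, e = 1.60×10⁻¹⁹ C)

Both emerge at v = E/B₁ = 2.90×10^6 m/s.
r = mv/(qB₂), so r₁ = 1.458 m and r₂ = 1.701 m, giving Δr = 0.243 m.
After a semicircle each ion lands a diameter 2r from the entry slit, so the separation is 2Δr = 0.486 m.

Δd ≈ 0.486 m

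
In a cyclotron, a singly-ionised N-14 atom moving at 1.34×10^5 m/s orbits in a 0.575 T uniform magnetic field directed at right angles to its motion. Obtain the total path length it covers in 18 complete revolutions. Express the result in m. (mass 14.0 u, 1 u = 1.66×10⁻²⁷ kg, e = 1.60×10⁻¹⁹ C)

L ≈ 3.83 m

r = mv/(qB) = 0.0338 m, so one revolution covers 2πr = 0.213 m.
In 18 revolutions: L = 18·2πr = 3.83 m.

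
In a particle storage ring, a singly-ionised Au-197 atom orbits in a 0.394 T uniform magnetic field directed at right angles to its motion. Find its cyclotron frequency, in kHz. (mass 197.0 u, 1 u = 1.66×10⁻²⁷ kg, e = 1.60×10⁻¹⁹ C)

f ≈ 30.7 kHz

f = qB/(2πm) = (1×1.60×10^-19)(0.394) / [2π(3.27×10^-25)] = 3.07×10^4 Hz.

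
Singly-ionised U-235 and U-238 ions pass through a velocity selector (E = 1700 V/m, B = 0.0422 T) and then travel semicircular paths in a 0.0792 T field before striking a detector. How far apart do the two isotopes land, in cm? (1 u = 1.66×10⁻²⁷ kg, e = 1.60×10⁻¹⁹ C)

Δd ≈ 3.17 cm

Both emerge at v = E/B₁ = 4.03×10^4 m/s.
r = mv/(qB₂), so r₁ = 1.2401 m and r₂ = 1.2560 m, giving Δr = 0.0158 m.
After a semicircle each ion lands a diameter 2r from the entry slit, so the separation is 2Δr = 0.0317 m.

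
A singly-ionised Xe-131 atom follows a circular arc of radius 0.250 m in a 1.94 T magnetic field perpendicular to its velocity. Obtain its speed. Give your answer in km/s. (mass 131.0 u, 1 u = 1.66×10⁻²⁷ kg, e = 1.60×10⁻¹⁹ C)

From qvB = mv²/r, v = qBr/m.
v = (1×1.60×10^-19)(1.94)(0.250) / (2.17×10^-25) = 3.57×10^5 m/s.

v ≈ 357 km/s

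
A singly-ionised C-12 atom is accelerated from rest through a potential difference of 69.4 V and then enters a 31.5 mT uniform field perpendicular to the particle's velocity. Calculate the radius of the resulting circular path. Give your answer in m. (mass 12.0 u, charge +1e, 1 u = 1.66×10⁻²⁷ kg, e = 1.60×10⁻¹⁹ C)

The kinetic energy gained is K = qV = (1×1.60×10^-19)(69.4) = 1.11×10^-17 J.
v = √(2K/m) = 3.34×10^4 m/s.
r = mv/(qB) = (1.99×10^-26)(3.34×10^4) / [(1×1.60×10^-19)(0.0315)] = 0.132 m.

r ≈ 0.132 m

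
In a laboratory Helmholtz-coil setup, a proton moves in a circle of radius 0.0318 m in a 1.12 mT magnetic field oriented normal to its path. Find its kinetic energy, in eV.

K ≈ 0.0608 eV

v = qBr/m = (1×1.60×10^-19)(1.12×10^-3)(0.0318) / (1.67×10^-27) = 3410 m/s.
K = ½mv² = 0.5·(1.67×10^-27)·(3410)² = 9.72×10^-21 J = 0.0608 eV.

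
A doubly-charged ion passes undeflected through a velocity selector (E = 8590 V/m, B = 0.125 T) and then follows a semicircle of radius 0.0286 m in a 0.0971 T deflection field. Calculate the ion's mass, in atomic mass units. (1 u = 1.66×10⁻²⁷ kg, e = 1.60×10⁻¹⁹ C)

v = E/B₁ = 6.87×10^4 m/s.
From r = mv/(qB₂), m = qB₂r/v = (2×1.60×10^-19)(0.0971)(0.0286) / (6.87×10^4) = 1.29×10^-26 kg.
In atomic mass units: m = 1.29×10^-26 / 1.66×10^-27 = 7.79 u.

m ≈ 7.79 u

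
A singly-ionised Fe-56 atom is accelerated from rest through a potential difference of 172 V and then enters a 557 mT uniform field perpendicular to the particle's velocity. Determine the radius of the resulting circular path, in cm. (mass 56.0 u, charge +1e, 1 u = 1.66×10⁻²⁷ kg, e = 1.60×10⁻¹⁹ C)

The kinetic energy gained is K = qV = (1×1.60×10^-19)(172) = 2.75×10^-17 J.
v = √(2K/m) = 2.43×10^4 m/s.
r = mv/(qB) = (9.30×10^-26)(2.43×10^4) / [(1×1.60×10^-19)(0.557)] = 0.0254 m.

r ≈ 2.54 cm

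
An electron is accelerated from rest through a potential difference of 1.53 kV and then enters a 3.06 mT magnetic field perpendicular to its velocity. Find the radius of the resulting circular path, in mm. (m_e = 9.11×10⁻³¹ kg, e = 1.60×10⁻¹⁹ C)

The kinetic energy gained is K = qV = (1×1.60×10^-19)(1530) = 2.45×10^-16 J.
v = √(2K/m) = 2.32×10^7 m/s.
r = mv/(qB) = (9.11×10^-31)(2.32×10^7) / [(1×1.60×10^-19)(3.06×10^-3)] = 0.0431 m.

r ≈ 43.1 mm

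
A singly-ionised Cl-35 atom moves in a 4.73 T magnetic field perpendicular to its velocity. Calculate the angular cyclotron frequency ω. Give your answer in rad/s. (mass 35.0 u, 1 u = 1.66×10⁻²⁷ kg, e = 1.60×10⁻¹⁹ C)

ω ≈ 1.30×10^7 rad/s

ω = qB/m = (1×1.60×10^-19)(4.73) / (5.81×10^-26) = 1.30×10^7 rad/s.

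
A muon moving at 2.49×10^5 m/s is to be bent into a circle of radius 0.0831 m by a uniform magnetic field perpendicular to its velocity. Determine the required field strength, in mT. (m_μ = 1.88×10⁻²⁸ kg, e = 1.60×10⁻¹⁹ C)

B ≈ 3.52 mT

qvB = mv²/r gives B = mv/(qr).
B = (1.88×10^-28)(2.49×10^5) / [(1×1.60×10^-19)(0.0831)] = 3.52×10^-3 T.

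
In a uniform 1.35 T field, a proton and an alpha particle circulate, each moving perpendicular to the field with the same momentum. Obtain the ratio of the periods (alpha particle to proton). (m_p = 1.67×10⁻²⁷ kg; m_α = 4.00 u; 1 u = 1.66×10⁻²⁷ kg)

ratio ≈ 1.99

T = 2πm/(qB) is independent of speed, so T₂/T₁ = (m₂/q₂)/(m₁/q₁).
T_{alpha particle}/T_{proton} = (6.64×10^-27/2e) / (1.67×10^-27/1e) = 1.99.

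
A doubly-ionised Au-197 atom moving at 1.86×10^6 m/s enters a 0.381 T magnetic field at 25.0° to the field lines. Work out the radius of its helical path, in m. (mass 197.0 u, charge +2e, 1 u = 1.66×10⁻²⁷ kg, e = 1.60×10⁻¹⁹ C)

r ≈ 2.11 m

Only the perpendicular component v⊥ = v sin25.0° = 7.86×10^5 m/s is bent by the field.
r = m v⊥ /(qB) = (3.27×10^-25)(7.86×10^5) / [(2×1.60×10^-19)(0.381)] = 2.11 m.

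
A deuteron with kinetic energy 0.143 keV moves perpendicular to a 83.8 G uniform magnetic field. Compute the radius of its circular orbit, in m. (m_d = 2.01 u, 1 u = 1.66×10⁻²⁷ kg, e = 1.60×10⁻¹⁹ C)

r ≈ 0.291 m

Convert the energy: K = 0.143 keV = 2.29×10^-17 J.
v = √(2K/m) = √(2·2.29×10^-17/3.34×10^-27) = 1.17×10^5 m/s.
r = mv/(qB) = (3.34×10^-27)(1.17×10^5) / [(1×1.60×10^-19)(8.38×10^-3)] = 0.291 m.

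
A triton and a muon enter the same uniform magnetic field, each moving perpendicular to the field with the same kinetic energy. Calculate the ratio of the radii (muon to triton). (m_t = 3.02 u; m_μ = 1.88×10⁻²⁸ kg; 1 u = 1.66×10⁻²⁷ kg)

ratio ≈ 0.194

r = √(2mK)/(qB) ⇒ at equal K, r ∝ √m/q.
r_{muon}/r_{triton} = 0.194.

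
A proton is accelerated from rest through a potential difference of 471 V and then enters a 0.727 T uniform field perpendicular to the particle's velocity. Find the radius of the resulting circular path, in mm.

The kinetic energy gained is K = qV = (1×1.60×10^-19)(471) = 7.54×10^-17 J.
v = √(2K/m) = 3.00×10^5 m/s.
r = mv/(qB) = (1.67×10^-27)(3.00×10^5) / [(1×1.60×10^-19)(0.727)] = 4.31×10^-3 m.

r ≈ 4.31 mm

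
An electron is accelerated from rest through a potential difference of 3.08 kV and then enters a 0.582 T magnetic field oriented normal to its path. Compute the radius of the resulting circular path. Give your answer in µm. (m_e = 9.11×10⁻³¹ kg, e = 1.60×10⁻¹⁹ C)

The kinetic energy gained is K = qV = (1×1.60×10^-19)(3080) = 4.93×10^-16 J.
v = √(2K/m) = 3.29×10^7 m/s.
r = mv/(qB) = (9.11×10^-31)(3.29×10^7) / [(1×1.60×10^-19)(0.582)] = 3.22×10^-4 m.

r ≈ 322 µm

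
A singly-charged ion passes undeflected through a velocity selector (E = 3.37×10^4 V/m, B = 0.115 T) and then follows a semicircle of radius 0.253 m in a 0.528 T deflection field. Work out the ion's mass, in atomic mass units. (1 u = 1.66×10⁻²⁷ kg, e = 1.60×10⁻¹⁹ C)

v = E/B₁ = 2.93×10^5 m/s.
From r = mv/(qB₂), m = qB₂r/v = (1×1.60×10^-19)(0.528)(0.253) / (2.93×10^5) = 7.29×10^-26 kg.
In atomic mass units: m = 7.29×10^-26 / 1.66×10^-27 = 43.9 u.

m ≈ 43.9 u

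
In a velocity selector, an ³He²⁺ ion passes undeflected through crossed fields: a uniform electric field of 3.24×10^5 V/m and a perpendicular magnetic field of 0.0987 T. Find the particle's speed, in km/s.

v ≈ 3280 km/s

For zero net force, qE = qvB, so v = E/B.
v = (3.24×10^5) / (0.0987) = 3.28×10^6 m/s.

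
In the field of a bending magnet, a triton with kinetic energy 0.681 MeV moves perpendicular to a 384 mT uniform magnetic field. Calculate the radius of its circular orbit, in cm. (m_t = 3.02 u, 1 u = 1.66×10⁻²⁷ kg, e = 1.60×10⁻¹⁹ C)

Convert the energy: K = 0.681 MeV = 1.09×10^-13 J.
v = √(2K/m) = √(2·1.09×10^-13/5.01×10^-27) = 6.59×10^6 m/s.
r = mv/(qB) = (5.01×10^-27)(6.59×10^6) / [(1×1.60×10^-19)(0.384)] = 0.538 m.

r ≈ 53.8 cm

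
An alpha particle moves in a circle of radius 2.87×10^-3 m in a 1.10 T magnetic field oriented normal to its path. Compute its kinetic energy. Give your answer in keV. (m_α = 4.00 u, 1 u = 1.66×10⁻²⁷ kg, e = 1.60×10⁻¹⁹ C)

v = qBr/m = (2×1.60×10^-19)(1.10)(2.87×10^-3) / (6.64×10^-27) = 1.52×10^5 m/s.
K = ½mv² = 0.5·(6.64×10^-27)·(1.52×10^5)² = 7.69×10^-17 J = 0.480 keV.

K ≈ 0.480 keV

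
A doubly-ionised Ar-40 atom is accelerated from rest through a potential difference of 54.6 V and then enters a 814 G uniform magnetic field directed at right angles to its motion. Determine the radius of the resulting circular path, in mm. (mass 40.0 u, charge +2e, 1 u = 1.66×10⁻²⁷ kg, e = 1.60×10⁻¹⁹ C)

r ≈ 58.5 mm

The kinetic energy gained is K = qV = (2×1.60×10^-19)(54.6) = 1.75×10^-17 J.
v = √(2K/m) = 2.29×10^4 m/s.
r = mv/(qB) = (6.64×10^-26)(2.29×10^4) / [(2×1.60×10^-19)(0.0814)] = 0.0585 m.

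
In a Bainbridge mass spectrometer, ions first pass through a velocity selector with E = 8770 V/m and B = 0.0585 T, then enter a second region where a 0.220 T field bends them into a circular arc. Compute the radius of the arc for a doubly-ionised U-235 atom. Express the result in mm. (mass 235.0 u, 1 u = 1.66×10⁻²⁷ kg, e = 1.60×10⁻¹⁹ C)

The selector passes v = E/B = 8770/0.0585 = 1.50×10^5 m/s.
In the deflection region, r = mv/(qB₂) = (3.90×10^-25)(1.50×10^5) / [(2×1.60×10^-19)(0.220)] = 0.831 m.

r ≈ 831 mm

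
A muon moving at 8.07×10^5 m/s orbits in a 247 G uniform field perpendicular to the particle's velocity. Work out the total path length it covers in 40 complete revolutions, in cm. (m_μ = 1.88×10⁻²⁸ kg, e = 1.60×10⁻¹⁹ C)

r = mv/(qB) = 0.0384 m, so one revolution covers 2πr = 0.241 m.
In 40 revolutions: L = 40·2πr = 9.65 m.

L ≈ 965 cm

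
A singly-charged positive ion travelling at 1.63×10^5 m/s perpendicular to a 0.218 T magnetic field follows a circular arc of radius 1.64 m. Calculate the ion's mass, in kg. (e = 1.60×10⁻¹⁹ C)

qvB = mv²/r ⇒ m = qBr/v.
m = (1×1.60×10^-19)(0.218)(1.64) / (1.63×10^5) = 3.51×10^-25 kg.

m ≈ 3.51×10^-25 kg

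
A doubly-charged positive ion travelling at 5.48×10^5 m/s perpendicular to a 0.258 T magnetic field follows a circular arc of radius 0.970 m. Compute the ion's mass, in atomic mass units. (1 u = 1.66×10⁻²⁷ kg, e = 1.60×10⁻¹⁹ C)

m ≈ 88.0 u

qvB = mv²/r ⇒ m = qBr/v.
m = (2×1.60×10^-19)(0.258)(0.970) / (5.48×10^5) = 1.46×10^-25 kg = 88.0 u.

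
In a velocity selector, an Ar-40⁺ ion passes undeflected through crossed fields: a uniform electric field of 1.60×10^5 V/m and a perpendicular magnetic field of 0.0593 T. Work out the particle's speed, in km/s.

v ≈ 2700 km/s

For zero net force, qE = qvB, so v = E/B.
v = (1.60×10^5) / (0.0593) = 2.70×10^6 m/s.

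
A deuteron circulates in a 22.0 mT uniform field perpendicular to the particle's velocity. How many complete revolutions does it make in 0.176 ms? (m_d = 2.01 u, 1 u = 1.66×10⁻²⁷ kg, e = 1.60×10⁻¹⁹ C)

T = 2πm/(qB) = 2π(3.3366×10^-27) / [(1×1.60×10^-19)(0.0220)] = 5.9558×10^-6 s.
N = t/T = 1.76×10^-4 / 5.9558×10^-6 ≈ 29.55, so 29 complete revolutions.

N = 29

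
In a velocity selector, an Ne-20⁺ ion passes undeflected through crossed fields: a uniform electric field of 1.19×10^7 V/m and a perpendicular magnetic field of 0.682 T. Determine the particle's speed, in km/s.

v ≈ 17400 km/s

For zero net force, qE = qvB, so v = E/B.
v = (1.19×10^7) / (0.682) = 1.74×10^7 m/s.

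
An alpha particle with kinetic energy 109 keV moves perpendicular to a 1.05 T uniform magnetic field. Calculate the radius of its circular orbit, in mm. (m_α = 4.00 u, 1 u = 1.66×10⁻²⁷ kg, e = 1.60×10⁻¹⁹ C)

r ≈ 45.3 mm

Convert the energy: K = 109 keV = 1.74×10^-14 J.
v = √(2K/m) = √(2·1.74×10^-14/6.64×10^-27) = 2.29×10^6 m/s.
r = mv/(qB) = (6.64×10^-27)(2.29×10^6) / [(2×1.60×10^-19)(1.05)] = 0.0453 m.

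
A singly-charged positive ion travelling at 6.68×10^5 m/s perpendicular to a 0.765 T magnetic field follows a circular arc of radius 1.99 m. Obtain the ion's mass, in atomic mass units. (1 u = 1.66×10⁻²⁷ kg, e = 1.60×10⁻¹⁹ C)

m ≈ 220 u

qvB = mv²/r ⇒ m = qBr/v.
m = (1×1.60×10^-19)(0.765)(1.99) / (6.68×10^5) = 3.65×10^-25 kg = 220 u.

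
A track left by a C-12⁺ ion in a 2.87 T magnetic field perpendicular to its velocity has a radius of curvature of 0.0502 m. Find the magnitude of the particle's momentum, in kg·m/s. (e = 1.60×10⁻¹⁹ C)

p ≈ 2.31×10^-20 kg·m/s

Since qvB = mv²/r, the momentum p = mv = qBr.
p = (1×1.60×10^-19)(2.87)(0.0502) = 2.31×10^-20 kg·m/s.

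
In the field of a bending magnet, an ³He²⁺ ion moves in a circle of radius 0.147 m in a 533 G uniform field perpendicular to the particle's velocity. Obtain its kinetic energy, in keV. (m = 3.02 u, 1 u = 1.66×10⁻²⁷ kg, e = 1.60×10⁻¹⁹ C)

v = qBr/m = (2×1.60×10^-19)(0.0533)(0.147) / (5.01×10^-27) = 5.00×10^5 m/s.
K = ½mv² = 0.5·(5.01×10^-27)·(5.00×10^5)² = 6.27×10^-16 J = 3.92 keV.

K ≈ 3.92 keV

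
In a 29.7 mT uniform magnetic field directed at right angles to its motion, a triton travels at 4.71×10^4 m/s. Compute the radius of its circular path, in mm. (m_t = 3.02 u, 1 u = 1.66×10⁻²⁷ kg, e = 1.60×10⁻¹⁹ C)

The magnetic force provides the centripetal force: qvB = mv²/r, so r = mv/(qB).
r = (5.01×10^-27 kg)(4.71×10^4 m/s) / [(1×1.60×10^-19 C)(0.0297 T)] = 0.0497 m.

r ≈ 49.7 mm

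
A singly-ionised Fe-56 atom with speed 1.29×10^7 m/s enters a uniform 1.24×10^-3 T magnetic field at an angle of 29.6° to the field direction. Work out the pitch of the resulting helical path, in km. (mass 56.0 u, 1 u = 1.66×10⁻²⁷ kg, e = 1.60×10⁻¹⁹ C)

pitch ≈ 33.0 km

The velocity component along B is v∥ = v cos29.6° = 1.12×10^7 m/s.
The cyclotron period T = 2πm/(qB) = 2.94×10^-3 s is set by m, q, B alone.
Pitch = v∥·T = (1.12×10^7)(2.94×10^-3) = 3.30×10^4 m.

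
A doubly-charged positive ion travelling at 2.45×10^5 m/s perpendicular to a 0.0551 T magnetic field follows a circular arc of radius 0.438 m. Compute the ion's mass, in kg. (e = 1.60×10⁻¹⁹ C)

m ≈ 3.15×10^-26 kg

qvB = mv²/r ⇒ m = qBr/v.
m = (2×1.60×10^-19)(0.0551)(0.438) / (2.45×10^5) = 3.15×10^-26 kg.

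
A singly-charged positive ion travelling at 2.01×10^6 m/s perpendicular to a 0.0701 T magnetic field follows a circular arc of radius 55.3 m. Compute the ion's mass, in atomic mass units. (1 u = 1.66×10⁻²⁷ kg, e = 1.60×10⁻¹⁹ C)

m ≈ 186 u

qvB = mv²/r ⇒ m = qBr/v.
m = (1×1.60×10^-19)(0.0701)(55.3) / (2.01×10^6) = 3.09×10^-25 kg = 186 u.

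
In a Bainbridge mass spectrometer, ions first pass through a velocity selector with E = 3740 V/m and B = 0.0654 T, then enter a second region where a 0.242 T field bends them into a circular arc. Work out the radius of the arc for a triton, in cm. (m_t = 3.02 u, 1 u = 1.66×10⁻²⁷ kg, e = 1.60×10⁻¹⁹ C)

r ≈ 0.740 cm

The selector passes v = E/B = 3740/0.0654 = 5.72×10^4 m/s.
In the deflection region, r = mv/(qB₂) = (5.01×10^-27)(5.72×10^4) / [(1×1.60×10^-19)(0.242)] = 7.40×10^-3 m.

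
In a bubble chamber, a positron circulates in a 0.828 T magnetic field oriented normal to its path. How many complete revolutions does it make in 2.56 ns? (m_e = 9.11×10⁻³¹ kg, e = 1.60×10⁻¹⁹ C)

T = 2πm/(qB) = 2π(9.11×10^-31) / [(1×1.60×10^-19)(0.828)] = 4.3206×10^-11 s.
N = t/T = 2.56×10^-9 / 4.3206×10^-11 ≈ 59.25, so 59 complete revolutions.

N = 59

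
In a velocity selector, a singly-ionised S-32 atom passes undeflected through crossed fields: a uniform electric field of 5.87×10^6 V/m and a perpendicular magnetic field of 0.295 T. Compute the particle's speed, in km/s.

For zero net force, qE = qvB, so v = E/B.
v = (5.87×10^6) / (0.295) = 1.99×10^7 m/s.

v ≈ 19900 km/s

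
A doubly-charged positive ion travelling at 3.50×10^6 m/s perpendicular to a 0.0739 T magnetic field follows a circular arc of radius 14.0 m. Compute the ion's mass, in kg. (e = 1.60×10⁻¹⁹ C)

qvB = mv²/r ⇒ m = qBr/v.
m = (2×1.60×10^-19)(0.0739)(14.0) / (3.50×10^6) = 9.46×10^-26 kg.

m ≈ 9.46×10^-26 kg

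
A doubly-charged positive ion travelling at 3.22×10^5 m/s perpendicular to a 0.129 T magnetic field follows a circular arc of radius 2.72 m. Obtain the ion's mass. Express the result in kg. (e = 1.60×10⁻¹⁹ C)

qvB = mv²/r ⇒ m = qBr/v.
m = (2×1.60×10^-19)(0.129)(2.72) / (3.22×10^5) = 3.49×10^-25 kg.

m ≈ 3.49×10^-25 kg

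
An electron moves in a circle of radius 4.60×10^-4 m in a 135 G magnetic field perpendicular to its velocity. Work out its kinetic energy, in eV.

v = qBr/m = (1×1.60×10^-19)(0.0135)(4.60×10^-4) / (9.11×10^-31) = 1.09×10^6 m/s.
K = ½mv² = 0.5·(9.11×10^-31)·(1.09×10^6)² = 5.42×10^-19 J = 3.39 eV.

K ≈ 3.39 eV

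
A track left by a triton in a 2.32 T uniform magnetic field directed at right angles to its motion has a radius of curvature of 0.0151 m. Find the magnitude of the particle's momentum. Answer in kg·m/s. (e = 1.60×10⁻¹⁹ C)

p ≈ 5.61×10^-21 kg·m/s

Since qvB = mv²/r, the momentum p = mv = qBr.
p = (1×1.60×10^-19)(2.32)(0.0151) = 5.61×10^-21 kg·m/s.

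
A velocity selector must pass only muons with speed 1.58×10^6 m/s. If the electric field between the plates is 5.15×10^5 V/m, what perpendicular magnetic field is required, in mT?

qE = qvB ⇒ B = E/v = (5.15×10^5) / (1.58×10^6) = 0.326 T.

B ≈ 326 mT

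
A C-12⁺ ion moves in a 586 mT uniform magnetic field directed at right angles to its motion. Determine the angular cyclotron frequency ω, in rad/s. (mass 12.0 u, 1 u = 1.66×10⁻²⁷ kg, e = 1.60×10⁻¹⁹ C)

ω = qB/m = (1×1.60×10^-19)(0.586) / (1.99×10^-26) = 4.71×10^6 rad/s.

ω ≈ 4.71×10^6 rad/s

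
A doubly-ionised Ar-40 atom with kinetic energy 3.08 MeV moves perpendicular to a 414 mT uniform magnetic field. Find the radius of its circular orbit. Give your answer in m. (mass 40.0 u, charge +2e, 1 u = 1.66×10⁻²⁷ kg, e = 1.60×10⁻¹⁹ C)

Convert the energy: K = 3.08 MeV = 4.93×10^-13 J.
v = √(2K/m) = √(2·4.93×10^-13/6.64×10^-26) = 3.85×10^6 m/s.
r = mv/(qB) = (6.64×10^-26)(3.85×10^6) / [(2×1.60×10^-19)(0.414)] = 1.93 m.

r ≈ 1.93 m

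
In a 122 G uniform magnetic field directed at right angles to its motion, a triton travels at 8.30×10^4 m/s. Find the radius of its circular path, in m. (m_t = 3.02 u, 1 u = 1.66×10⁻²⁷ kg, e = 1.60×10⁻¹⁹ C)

r ≈ 0.213 m

The magnetic force provides the centripetal force: qvB = mv²/r, so r = mv/(qB).
r = (5.01×10^-27 kg)(8.30×10^4 m/s) / [(1×1.60×10^-19 C)(0.0122 T)] = 0.213 m.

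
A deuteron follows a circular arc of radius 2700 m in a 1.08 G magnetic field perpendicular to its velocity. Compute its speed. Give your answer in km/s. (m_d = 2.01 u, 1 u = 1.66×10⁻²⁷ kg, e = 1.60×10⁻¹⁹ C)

From qvB = mv²/r, v = qBr/m.
v = (1×1.60×10^-19)(1.08×10^-4)(2700) / (3.34×10^-27) = 1.40×10^7 m/s.

v ≈ 14000 km/s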